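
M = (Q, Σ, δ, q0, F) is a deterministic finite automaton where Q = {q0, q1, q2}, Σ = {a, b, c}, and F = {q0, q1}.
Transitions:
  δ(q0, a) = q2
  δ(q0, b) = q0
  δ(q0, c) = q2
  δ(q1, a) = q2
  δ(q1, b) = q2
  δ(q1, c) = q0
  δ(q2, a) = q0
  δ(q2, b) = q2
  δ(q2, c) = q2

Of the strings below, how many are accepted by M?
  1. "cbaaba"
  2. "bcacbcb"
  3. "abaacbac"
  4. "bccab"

"cbaaba": accepted
"bcacbcb": rejected
"abaacbac": rejected
"bccab": accepted

2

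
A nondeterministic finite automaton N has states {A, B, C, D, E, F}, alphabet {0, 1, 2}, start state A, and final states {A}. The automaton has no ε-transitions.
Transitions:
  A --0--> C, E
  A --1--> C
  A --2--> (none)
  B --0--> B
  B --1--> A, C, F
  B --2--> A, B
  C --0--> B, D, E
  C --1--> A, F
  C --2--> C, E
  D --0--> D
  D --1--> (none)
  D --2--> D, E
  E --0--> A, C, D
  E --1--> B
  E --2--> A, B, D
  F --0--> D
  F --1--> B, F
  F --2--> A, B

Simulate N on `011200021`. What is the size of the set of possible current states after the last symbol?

Start: {A}
read 0: {C, E}
read 1: {A, B, F}
read 1: {A, B, C, F}
read 2: {A, B, C, E}
read 0: {A, B, C, D, E}
read 0: {A, B, C, D, E}
read 0: {A, B, C, D, E}
read 2: {A, B, C, D, E}
read 1: {A, B, C, F}
Final reachable set {A, B, C, F} has 4 states.

4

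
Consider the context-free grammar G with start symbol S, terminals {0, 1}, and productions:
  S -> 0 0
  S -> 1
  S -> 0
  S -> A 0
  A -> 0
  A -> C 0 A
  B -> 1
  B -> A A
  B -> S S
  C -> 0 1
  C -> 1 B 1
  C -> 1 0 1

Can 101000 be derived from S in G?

S ⇒ A0 ⇒ C0A0 ⇒ 1010A0 ⇒ 101000

yes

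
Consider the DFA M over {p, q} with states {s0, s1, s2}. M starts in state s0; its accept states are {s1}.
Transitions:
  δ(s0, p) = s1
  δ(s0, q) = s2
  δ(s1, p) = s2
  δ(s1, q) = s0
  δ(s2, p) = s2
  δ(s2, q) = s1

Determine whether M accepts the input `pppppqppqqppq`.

accepted

s0 --p--> s1
s1 --p--> s2
s2 --p--> s2
s2 --p--> s2
s2 --p--> s2
s2 --q--> s1
s1 --p--> s2
s2 --p--> s2
s2 --q--> s1
s1 --q--> s0
s0 --p--> s1
s1 --p--> s2
s2 --q--> s1
End in state s1, which is an accepting state.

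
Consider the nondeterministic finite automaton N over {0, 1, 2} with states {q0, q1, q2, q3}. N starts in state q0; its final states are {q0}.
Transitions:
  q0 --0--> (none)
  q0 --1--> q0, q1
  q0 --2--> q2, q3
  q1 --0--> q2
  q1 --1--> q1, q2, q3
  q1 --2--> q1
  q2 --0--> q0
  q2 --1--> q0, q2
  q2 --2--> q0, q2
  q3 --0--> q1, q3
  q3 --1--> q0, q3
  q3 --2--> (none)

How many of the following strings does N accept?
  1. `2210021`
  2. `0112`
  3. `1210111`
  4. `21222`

`2210021`: accepted
`0112`: rejected
`1210111`: accepted
`21222`: accepted

3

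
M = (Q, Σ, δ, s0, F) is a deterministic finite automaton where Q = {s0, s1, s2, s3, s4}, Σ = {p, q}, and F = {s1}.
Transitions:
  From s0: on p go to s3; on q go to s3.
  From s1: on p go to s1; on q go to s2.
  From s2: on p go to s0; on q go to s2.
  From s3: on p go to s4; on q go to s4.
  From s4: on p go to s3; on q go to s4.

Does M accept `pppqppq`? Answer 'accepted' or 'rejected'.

rejected

s0 --p--> s3
s3 --p--> s4
s4 --p--> s3
s3 --q--> s4
s4 --p--> s3
s3 --p--> s4
s4 --q--> s4
End in state s4, which is not an accepting state.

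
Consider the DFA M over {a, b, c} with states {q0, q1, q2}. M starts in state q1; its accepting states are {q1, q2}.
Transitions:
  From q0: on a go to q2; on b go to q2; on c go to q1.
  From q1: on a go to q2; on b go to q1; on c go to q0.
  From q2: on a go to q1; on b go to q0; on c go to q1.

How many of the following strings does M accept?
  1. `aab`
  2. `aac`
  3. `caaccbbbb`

`aab`: accepted
`aac`: rejected
`caaccbbbb`: accepted

2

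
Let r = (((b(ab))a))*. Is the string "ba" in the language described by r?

ba cannot be split into zero or more pieces each matching ((b(ab))a).

no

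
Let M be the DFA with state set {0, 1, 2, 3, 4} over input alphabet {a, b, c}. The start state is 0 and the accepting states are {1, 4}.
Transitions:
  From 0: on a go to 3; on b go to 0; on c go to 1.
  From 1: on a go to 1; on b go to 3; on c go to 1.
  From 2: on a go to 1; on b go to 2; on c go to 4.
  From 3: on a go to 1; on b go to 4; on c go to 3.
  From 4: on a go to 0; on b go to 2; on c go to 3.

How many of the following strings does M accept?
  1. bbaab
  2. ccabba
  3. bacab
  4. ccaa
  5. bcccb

1

bbaab: rejected
ccabba: rejected
bacab: rejected
ccaa: accepted
bcccb: rejected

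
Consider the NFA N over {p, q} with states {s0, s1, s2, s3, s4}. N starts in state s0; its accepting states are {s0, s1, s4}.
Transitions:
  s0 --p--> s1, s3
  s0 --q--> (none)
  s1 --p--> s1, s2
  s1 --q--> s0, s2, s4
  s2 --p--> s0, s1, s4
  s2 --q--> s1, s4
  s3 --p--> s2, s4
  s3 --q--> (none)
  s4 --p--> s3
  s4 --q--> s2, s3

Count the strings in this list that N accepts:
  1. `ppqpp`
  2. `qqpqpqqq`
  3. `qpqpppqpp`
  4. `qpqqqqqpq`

1

`ppqpp`: accepted
`qqpqpqqq`: rejected
`qpqpppqpp`: rejected
`qpqqqqqpq`: rejected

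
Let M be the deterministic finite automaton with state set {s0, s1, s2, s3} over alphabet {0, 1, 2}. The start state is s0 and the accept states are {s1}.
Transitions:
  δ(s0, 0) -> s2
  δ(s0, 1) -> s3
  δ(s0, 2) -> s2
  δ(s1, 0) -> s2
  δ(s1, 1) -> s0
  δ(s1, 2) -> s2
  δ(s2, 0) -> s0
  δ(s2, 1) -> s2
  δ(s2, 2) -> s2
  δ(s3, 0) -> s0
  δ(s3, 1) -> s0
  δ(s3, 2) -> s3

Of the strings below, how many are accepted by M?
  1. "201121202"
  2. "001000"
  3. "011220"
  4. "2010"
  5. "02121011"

"201121202": rejected
"001000": rejected
"011220": rejected
"2010": rejected
"02121011": rejected

0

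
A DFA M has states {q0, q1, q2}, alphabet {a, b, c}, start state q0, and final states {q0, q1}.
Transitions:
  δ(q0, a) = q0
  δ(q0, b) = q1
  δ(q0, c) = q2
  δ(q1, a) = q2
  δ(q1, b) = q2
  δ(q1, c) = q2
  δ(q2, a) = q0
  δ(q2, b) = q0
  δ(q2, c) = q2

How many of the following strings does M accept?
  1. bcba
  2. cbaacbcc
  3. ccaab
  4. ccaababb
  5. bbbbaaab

bcba: accepted
cbaacbcc: rejected
ccaab: accepted
ccaababb: accepted
bbbbaaab: accepted

4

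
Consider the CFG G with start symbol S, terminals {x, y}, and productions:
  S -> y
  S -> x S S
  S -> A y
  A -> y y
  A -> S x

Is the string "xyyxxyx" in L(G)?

no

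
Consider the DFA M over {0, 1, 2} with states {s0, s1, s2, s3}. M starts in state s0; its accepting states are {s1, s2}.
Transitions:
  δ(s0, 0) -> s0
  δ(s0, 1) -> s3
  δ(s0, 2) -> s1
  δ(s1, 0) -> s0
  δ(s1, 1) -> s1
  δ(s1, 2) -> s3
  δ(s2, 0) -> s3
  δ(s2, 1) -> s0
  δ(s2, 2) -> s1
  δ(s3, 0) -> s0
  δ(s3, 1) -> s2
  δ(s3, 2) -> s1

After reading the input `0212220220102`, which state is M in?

s1

s0 --0--> s0
s0 --2--> s1
s1 --1--> s1
s1 --2--> s3
s3 --2--> s1
s1 --2--> s3
s3 --0--> s0
s0 --2--> s1
s1 --2--> s3
s3 --0--> s0
s0 --1--> s3
s3 --0--> s0
s0 --2--> s1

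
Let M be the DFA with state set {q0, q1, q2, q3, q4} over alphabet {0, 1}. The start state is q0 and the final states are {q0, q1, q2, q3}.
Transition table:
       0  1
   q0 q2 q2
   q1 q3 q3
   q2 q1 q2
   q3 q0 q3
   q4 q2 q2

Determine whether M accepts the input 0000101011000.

q0 --0--> q2
q2 --0--> q1
q1 --0--> q3
q3 --0--> q0
q0 --1--> q2
q2 --0--> q1
q1 --1--> q3
q3 --0--> q0
q0 --1--> q2
q2 --1--> q2
q2 --0--> q1
q1 --0--> q3
q3 --0--> q0
End in state q0, which is an accepting state.

accepted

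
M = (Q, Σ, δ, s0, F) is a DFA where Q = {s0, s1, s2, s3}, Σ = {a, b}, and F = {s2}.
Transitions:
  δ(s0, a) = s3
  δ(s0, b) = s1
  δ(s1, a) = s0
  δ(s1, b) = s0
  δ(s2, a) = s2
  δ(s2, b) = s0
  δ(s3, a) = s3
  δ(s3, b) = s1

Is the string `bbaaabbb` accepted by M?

s0 --b--> s1
s1 --b--> s0
s0 --a--> s3
s3 --a--> s3
s3 --a--> s3
s3 --b--> s1
s1 --b--> s0
s0 --b--> s1
End in state s1, which is not an accepting state.

rejected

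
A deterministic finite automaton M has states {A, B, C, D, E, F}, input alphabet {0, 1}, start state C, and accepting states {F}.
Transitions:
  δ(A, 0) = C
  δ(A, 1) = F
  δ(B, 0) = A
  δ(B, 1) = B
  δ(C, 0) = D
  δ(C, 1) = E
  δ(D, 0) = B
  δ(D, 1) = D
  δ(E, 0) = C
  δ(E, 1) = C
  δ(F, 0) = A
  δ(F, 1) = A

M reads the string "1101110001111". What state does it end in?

C

C --1--> E
E --1--> C
C --0--> D
D --1--> D
D --1--> D
D --1--> D
D --0--> B
B --0--> A
A --0--> C
C --1--> E
E --1--> C
C --1--> E
E --1--> C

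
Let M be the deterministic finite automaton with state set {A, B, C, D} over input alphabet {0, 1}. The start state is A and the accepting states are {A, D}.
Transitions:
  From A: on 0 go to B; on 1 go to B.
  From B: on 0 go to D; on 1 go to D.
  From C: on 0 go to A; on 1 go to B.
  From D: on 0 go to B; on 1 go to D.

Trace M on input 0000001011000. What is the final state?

A --0--> B
B --0--> D
D --0--> B
B --0--> D
D --0--> B
B --0--> D
D --1--> D
D --0--> B
B --1--> D
D --1--> D
D --0--> B
B --0--> D
D --0--> B

B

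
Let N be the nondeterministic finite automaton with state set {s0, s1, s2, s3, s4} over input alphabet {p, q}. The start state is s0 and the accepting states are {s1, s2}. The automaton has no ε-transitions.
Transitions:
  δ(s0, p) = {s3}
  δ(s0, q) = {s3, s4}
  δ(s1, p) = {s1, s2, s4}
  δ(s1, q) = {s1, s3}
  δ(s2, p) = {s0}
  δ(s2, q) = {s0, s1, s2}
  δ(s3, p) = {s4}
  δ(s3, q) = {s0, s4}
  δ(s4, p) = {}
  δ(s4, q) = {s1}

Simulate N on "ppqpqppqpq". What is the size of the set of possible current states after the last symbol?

Start: {s0}
read p: {s3}
read p: {s4}
read q: {s1}
read p: {s1, s2, s4}
read q: {s0, s1, s2, s3}
read p: {s0, s1, s2, s3, s4}
read p: {s0, s1, s2, s3, s4}
read q: {s0, s1, s2, s3, s4}
read p: {s0, s1, s2, s3, s4}
read q: {s0, s1, s2, s3, s4}
Final reachable set {s0, s1, s2, s3, s4} has 5 states.

5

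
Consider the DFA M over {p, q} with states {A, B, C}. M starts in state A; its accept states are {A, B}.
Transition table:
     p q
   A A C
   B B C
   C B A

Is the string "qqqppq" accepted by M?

rejected

A --q--> C
C --q--> A
A --q--> C
C --p--> B
B --p--> B
B --q--> C
End in state C, which is not an accepting state.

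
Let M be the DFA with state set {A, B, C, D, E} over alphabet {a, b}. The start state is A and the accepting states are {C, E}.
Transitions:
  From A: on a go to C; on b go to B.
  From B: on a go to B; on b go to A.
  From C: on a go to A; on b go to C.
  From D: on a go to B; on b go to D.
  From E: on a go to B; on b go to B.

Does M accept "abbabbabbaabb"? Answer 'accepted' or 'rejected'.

accepted

A --a--> C
C --b--> C
C --b--> C
C --a--> A
A --b--> B
B --b--> A
A --a--> C
C --b--> C
C --b--> C
C --a--> A
A --a--> C
C --b--> C
C --b--> C
End in state C, which is an accepting state.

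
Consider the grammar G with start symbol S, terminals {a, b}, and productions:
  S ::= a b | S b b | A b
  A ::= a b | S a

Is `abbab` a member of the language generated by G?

S ⇒ Ab ⇒ Sab ⇒ Abab ⇒ abbab

yes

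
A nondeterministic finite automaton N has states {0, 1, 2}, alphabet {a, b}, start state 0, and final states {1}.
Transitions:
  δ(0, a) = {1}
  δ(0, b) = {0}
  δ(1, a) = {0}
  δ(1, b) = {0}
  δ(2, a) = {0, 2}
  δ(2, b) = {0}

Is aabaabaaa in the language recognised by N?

accepted

Start: {0}
read a: {1}
read a: {0}
read b: {0}
read a: {1}
read a: {0}
read b: {0}
read a: {1}
read a: {0}
read a: {1}
Reachable ∩ accepting = {1} — nonempty.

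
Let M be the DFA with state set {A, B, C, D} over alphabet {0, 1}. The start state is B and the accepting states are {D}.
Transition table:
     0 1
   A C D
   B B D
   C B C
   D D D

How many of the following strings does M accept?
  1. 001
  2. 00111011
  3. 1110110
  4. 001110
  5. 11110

001: accepted
00111011: accepted
1110110: accepted
001110: accepted
11110: accepted

5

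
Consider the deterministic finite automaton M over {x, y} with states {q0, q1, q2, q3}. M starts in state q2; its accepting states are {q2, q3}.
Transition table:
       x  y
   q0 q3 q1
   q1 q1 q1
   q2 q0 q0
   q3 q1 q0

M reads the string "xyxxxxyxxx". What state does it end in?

q2 --x--> q0
q0 --y--> q1
q1 --x--> q1
q1 --x--> q1
q1 --x--> q1
q1 --x--> q1
q1 --y--> q1
q1 --x--> q1
q1 --x--> q1
q1 --x--> q1

q1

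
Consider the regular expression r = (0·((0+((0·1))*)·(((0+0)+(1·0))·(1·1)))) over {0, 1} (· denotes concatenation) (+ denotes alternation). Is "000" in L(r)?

No split of 000 into u·v has 0 matching u and ((0+((0·1))*)·(((0+0)+(1·0))·(1·1))) matching v.

no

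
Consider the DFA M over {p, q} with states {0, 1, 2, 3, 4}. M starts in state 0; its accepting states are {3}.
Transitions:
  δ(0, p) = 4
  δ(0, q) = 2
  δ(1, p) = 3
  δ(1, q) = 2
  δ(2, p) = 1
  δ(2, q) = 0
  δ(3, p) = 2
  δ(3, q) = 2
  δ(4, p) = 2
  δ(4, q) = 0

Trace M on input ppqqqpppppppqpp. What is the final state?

0 --p--> 4
4 --p--> 2
2 --q--> 0
0 --q--> 2
2 --q--> 0
0 --p--> 4
4 --p--> 2
2 --p--> 1
1 --p--> 3
3 --p--> 2
2 --p--> 1
1 --p--> 3
3 --q--> 2
2 --p--> 1
1 --p--> 3

3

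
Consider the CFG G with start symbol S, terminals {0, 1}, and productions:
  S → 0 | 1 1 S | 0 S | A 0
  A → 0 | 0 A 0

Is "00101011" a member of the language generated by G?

no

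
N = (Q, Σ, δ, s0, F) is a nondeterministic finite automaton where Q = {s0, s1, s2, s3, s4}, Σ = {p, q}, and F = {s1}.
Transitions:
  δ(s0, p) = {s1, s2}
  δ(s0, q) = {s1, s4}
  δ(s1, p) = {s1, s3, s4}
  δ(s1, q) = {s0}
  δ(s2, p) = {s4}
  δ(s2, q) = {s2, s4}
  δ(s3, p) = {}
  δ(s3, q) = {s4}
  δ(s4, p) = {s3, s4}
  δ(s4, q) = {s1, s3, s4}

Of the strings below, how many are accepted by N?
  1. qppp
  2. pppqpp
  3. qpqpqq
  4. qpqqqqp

4

qppp: accepted
pppqpp: accepted
qpqpqq: accepted
qpqqqqp: accepted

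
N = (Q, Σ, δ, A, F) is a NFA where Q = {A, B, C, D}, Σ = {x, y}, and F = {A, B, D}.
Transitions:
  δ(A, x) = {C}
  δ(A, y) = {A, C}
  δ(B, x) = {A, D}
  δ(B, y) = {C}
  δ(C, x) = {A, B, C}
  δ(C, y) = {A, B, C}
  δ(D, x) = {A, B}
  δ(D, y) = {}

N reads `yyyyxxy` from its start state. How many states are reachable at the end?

3

Start: {A}
read y: {A, C}
read y: {A, B, C}
read y: {A, B, C}
read y: {A, B, C}
read x: {A, B, C, D}
read x: {A, B, C, D}
read y: {A, B, C}
Final reachable set {A, B, C} has 3 states.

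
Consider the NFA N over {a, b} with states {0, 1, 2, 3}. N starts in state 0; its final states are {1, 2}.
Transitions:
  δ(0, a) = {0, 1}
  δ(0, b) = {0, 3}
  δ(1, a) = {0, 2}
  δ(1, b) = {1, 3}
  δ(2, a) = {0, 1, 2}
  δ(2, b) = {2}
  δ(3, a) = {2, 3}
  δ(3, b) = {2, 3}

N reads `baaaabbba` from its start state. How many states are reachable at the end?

4

Start: {0}
read b: {0, 3}
read a: {0, 1, 2, 3}
read a: {0, 1, 2, 3}
read a: {0, 1, 2, 3}
read a: {0, 1, 2, 3}
read b: {0, 1, 2, 3}
read b: {0, 1, 2, 3}
read b: {0, 1, 2, 3}
read a: {0, 1, 2, 3}
Final reachable set {0, 1, 2, 3} has 4 states.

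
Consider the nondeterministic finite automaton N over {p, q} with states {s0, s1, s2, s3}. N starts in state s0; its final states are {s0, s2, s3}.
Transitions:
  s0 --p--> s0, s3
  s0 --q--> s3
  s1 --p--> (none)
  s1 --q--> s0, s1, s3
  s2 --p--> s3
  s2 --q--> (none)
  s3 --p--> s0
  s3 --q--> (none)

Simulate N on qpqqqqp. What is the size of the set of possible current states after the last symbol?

0

Start: {s0}
read q: {s3}
read p: {s0}
read q: {s3}
read q: {}
The reachable set is empty and stays empty for the remaining 3 symbols.
Final reachable set {} has 0 states.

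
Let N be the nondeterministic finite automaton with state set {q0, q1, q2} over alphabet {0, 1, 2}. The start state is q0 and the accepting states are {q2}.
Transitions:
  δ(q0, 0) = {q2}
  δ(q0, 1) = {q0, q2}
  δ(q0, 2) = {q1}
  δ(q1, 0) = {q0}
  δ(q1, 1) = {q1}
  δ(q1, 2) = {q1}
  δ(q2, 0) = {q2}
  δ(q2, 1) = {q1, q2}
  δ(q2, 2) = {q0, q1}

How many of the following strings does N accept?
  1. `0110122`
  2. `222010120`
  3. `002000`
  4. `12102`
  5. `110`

`0110122`: rejected
`222010120`: accepted
`002000`: accepted
`12102`: rejected
`110`: accepted

3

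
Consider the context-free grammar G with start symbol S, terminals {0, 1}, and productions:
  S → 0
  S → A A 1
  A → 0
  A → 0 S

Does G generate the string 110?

no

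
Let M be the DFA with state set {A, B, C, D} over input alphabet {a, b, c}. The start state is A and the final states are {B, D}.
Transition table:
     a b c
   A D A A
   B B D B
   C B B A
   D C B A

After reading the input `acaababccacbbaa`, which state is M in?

C

A --a--> D
D --c--> A
A --a--> D
D --a--> C
C --b--> B
B --a--> B
B --b--> D
D --c--> A
A --c--> A
A --a--> D
D --c--> A
A --b--> A
A --b--> A
A --a--> D
D --a--> C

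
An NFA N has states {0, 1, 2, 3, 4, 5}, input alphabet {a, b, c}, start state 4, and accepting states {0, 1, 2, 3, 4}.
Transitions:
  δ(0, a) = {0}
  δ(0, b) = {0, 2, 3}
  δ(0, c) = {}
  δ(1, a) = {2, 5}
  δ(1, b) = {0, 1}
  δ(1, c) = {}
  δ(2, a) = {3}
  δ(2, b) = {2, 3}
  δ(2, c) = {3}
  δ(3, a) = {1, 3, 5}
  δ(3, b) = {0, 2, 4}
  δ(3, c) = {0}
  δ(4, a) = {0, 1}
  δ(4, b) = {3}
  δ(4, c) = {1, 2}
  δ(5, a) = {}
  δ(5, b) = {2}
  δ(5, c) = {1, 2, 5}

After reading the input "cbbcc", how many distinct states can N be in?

Start: {4}
read c: {1, 2}
read b: {0, 1, 2, 3}
read b: {0, 1, 2, 3, 4}
read c: {0, 1, 2, 3}
read c: {0, 3}
Final reachable set {0, 3} has 2 states.

2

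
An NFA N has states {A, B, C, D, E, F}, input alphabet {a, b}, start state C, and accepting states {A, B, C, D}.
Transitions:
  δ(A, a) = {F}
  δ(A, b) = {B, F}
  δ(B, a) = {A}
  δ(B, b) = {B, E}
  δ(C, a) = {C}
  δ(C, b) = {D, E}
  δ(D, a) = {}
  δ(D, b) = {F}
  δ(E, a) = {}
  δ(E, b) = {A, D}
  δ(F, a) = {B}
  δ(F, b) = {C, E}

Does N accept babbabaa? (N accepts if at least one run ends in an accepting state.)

Start: {C}
read b: {D, E}
read a: {}
The reachable set is empty and stays empty for the remaining 6 symbols.
Reachable ∩ accepting = {} — empty.

rejected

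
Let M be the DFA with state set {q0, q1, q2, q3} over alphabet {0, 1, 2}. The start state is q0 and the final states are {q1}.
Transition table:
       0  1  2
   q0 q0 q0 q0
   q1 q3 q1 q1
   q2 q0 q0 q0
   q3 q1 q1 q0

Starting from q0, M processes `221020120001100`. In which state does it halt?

q0 --2--> q0
q0 --2--> q0
q0 --1--> q0
q0 --0--> q0
q0 --2--> q0
q0 --0--> q0
q0 --1--> q0
q0 --2--> q0
q0 --0--> q0
q0 --0--> q0
q0 --0--> q0
q0 --1--> q0
q0 --1--> q0
q0 --0--> q0
q0 --0--> q0

q0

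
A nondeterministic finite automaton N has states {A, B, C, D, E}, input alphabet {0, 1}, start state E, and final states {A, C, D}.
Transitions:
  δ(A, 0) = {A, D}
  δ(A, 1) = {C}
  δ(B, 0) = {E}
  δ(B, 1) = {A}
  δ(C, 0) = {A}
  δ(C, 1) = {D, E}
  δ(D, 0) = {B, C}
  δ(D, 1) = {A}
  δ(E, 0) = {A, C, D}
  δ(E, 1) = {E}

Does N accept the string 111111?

Start: {E}
read 1: {E}
read 1: {E}
read 1: {E}
read 1: {E}
read 1: {E}
read 1: {E}
Reachable ∩ accepting = {} — empty.

rejected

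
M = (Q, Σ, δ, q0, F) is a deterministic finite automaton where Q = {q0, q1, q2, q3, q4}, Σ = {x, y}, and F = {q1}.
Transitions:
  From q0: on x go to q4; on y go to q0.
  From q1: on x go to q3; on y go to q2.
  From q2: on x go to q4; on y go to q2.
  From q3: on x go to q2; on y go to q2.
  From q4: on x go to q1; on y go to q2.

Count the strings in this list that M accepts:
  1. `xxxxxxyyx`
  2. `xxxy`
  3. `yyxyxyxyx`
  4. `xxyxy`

`xxxxxxyyx`: rejected
`xxxy`: rejected
`yyxyxyxyx`: rejected
`xxyxy`: rejected

0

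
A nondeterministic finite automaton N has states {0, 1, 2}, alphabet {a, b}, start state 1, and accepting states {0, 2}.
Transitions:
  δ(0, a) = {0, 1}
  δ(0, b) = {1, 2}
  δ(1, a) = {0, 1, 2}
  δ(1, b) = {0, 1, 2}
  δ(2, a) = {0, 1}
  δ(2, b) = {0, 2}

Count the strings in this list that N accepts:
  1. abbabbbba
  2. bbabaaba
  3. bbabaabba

abbabbbba: accepted
bbabaaba: accepted
bbabaabba: accepted

3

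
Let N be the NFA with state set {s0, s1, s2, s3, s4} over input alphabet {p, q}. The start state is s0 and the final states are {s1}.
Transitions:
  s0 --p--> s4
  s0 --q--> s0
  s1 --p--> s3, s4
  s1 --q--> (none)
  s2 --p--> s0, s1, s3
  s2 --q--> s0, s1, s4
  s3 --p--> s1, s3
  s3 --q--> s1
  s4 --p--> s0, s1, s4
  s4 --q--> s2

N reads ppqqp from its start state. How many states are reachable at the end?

Start: {s0}
read p: {s4}
read p: {s0, s1, s4}
read q: {s0, s2}
read q: {s0, s1, s4}
read p: {s0, s1, s3, s4}
Final reachable set {s0, s1, s3, s4} has 4 states.

4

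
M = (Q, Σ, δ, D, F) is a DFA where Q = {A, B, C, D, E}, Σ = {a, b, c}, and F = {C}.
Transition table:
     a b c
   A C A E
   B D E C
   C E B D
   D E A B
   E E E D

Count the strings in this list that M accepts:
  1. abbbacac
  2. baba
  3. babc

1

abbbacac: rejected
baba: rejected
babc: accepted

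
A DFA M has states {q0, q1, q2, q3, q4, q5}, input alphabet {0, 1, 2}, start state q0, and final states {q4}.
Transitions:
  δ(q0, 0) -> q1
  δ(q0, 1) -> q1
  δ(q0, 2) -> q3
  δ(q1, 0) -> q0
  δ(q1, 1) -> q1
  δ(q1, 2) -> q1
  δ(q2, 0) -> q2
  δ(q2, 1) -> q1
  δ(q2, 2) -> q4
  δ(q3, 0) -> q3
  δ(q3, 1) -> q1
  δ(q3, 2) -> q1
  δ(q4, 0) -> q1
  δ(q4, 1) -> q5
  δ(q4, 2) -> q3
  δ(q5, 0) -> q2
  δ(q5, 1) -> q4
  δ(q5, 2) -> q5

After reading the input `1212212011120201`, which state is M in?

q1

q0 --1--> q1
q1 --2--> q1
q1 --1--> q1
q1 --2--> q1
q1 --2--> q1
q1 --1--> q1
q1 --2--> q1
q1 --0--> q0
q0 --1--> q1
q1 --1--> q1
q1 --1--> q1
q1 --2--> q1
q1 --0--> q0
q0 --2--> q3
q3 --0--> q3
q3 --1--> q1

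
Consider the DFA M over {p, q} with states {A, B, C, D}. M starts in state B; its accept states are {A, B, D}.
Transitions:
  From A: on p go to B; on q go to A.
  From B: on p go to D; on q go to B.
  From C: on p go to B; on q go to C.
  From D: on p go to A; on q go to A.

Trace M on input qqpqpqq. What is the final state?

B --q--> B
B --q--> B
B --p--> D
D --q--> A
A --p--> B
B --q--> B
B --q--> B

B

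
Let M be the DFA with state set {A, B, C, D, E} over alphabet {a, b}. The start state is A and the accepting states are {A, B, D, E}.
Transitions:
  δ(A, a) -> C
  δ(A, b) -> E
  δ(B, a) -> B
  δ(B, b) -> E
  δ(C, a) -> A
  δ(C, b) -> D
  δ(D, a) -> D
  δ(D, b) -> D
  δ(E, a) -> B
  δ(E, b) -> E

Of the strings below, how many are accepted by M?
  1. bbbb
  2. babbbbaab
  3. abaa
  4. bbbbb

4

bbbb: accepted
babbbbaab: accepted
abaa: accepted
bbbbb: accepted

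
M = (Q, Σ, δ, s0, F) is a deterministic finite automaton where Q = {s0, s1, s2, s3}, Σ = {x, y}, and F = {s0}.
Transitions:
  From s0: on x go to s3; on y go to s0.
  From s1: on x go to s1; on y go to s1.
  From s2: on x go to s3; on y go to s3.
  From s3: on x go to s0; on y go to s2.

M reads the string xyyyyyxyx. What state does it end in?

s0 --x--> s3
s3 --y--> s2
s2 --y--> s3
s3 --y--> s2
s2 --y--> s3
s3 --y--> s2
s2 --x--> s3
s3 --y--> s2
s2 --x--> s3

s3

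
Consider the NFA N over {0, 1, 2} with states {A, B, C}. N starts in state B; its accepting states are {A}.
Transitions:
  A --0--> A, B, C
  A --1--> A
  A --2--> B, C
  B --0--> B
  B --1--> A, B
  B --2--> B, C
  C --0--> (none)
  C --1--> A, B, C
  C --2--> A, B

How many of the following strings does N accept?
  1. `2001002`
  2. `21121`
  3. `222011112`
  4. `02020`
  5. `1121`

4

`2001002`: accepted
`21121`: accepted
`222011112`: accepted
`02020`: rejected
`1121`: accepted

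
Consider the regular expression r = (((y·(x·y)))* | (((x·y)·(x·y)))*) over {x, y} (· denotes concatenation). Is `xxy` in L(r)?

no

Neither ((y·(x·y)))* nor (((x·y)·(x·y)))* matches xxy.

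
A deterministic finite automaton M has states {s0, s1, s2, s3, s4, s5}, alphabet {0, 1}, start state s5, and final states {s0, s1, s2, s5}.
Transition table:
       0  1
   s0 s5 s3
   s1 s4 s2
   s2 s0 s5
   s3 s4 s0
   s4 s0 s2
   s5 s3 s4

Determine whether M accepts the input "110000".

s5 --1--> s4
s4 --1--> s2
s2 --0--> s0
s0 --0--> s5
s5 --0--> s3
s3 --0--> s4
End in state s4, which is not an accepting state.

rejected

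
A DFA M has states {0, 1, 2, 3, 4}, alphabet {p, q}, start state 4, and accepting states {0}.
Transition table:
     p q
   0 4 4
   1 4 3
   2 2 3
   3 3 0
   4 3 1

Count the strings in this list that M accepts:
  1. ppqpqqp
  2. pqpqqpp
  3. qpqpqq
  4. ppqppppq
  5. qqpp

1

ppqpqqp: rejected
pqpqqpp: rejected
qpqpqq: rejected
ppqppppq: accepted
qqpp: rejected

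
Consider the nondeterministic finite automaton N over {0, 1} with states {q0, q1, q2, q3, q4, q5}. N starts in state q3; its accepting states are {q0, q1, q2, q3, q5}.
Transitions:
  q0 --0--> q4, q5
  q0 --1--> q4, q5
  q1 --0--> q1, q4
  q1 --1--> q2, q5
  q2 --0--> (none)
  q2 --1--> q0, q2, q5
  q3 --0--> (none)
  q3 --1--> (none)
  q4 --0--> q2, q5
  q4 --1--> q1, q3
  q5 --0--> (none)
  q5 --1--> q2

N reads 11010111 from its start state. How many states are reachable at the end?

0

Start: {q3}
read 1: {}
The reachable set is empty and stays empty for the remaining 7 symbols.
Final reachable set {} has 0 states.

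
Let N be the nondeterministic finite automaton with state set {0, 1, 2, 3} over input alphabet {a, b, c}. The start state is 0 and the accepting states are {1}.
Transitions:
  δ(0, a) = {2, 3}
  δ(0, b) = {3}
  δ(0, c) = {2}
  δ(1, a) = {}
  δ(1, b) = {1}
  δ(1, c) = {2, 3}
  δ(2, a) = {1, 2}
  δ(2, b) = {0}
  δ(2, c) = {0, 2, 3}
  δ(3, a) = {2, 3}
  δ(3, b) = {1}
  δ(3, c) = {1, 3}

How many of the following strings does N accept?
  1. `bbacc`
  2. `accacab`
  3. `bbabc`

1

`bbacc`: rejected
`accacab`: accepted
`bbabc`: rejected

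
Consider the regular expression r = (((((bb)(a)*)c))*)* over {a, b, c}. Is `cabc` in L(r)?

cabc cannot be split into zero or more pieces each matching ((((bb)(a)*)c))*.

no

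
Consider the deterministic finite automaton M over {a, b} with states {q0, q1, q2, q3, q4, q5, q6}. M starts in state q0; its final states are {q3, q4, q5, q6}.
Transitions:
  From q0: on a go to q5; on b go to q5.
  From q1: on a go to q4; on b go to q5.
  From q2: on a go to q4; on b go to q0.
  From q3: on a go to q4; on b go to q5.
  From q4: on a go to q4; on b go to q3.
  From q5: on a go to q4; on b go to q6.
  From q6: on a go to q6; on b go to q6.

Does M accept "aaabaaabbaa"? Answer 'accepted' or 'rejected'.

accepted

q0 --a--> q5
q5 --a--> q4
q4 --a--> q4
q4 --b--> q3
q3 --a--> q4
q4 --a--> q4
q4 --a--> q4
q4 --b--> q3
q3 --b--> q5
q5 --a--> q4
q4 --a--> q4
End in state q4, which is an accepting state.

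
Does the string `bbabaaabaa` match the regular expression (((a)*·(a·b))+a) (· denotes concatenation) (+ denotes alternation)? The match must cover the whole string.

no

Neither ((a)*·(a·b)) nor a matches bbabaaabaa.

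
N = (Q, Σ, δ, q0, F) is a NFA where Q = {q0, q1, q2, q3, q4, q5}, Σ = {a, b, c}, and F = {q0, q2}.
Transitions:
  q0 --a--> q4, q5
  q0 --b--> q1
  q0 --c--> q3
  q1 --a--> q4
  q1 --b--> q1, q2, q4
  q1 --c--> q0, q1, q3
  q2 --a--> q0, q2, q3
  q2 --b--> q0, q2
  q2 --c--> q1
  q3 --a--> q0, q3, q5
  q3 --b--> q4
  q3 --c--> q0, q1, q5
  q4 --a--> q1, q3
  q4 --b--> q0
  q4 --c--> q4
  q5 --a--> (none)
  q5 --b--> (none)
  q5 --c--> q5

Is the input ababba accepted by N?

rejected

Start: {q0}
read a: {q4, q5}
read b: {q0}
read a: {q4, q5}
read b: {q0}
read b: {q1}
read a: {q4}
Reachable ∩ accepting = {} — empty.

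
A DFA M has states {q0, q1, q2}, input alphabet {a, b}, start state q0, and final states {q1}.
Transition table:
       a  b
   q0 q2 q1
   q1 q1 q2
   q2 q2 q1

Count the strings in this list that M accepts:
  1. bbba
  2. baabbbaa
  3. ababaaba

2

bbba: accepted
baabbbaa: rejected
ababaaba: accepted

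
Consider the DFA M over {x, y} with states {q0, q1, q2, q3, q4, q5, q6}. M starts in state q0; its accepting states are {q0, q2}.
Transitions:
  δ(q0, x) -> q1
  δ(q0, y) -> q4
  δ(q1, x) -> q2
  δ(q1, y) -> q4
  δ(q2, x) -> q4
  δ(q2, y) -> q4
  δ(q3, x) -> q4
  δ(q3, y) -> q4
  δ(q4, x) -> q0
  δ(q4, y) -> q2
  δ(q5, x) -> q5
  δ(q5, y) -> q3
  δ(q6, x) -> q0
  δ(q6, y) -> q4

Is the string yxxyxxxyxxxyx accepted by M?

accepted

q0 --y--> q4
q4 --x--> q0
q0 --x--> q1
q1 --y--> q4
q4 --x--> q0
q0 --x--> q1
q1 --x--> q2
q2 --y--> q4
q4 --x--> q0
q0 --x--> q1
q1 --x--> q2
q2 --y--> q4
q4 --x--> q0
End in state q0, which is an accepting state.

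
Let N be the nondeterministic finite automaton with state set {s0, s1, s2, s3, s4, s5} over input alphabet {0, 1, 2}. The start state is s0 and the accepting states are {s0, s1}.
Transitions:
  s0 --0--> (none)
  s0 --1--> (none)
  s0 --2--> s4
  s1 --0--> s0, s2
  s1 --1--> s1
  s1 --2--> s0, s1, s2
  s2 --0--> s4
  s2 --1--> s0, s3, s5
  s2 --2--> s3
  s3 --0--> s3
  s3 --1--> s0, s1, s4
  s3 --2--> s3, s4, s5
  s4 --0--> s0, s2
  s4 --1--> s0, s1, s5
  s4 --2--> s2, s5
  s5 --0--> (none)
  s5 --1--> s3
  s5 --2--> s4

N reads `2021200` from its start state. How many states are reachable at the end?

Start: {s0}
read 2: {s4}
read 0: {s0, s2}
read 2: {s3, s4}
read 1: {s0, s1, s4, s5}
read 2: {s0, s1, s2, s4, s5}
read 0: {s0, s2, s4}
read 0: {s0, s2, s4}
Final reachable set {s0, s2, s4} has 3 states.

3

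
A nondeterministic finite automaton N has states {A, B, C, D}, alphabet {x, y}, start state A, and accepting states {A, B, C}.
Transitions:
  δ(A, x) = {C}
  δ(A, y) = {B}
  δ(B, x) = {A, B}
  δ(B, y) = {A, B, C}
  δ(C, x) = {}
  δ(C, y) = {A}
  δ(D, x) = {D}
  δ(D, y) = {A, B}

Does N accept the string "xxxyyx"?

Start: {A}
read x: {C}
read x: {}
The reachable set is empty and stays empty for the remaining 4 symbols.
Reachable ∩ accepting = {} — empty.

rejected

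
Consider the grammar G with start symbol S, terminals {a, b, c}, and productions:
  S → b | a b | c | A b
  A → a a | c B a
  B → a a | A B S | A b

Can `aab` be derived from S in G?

S ⇒ Ab ⇒ aab

yes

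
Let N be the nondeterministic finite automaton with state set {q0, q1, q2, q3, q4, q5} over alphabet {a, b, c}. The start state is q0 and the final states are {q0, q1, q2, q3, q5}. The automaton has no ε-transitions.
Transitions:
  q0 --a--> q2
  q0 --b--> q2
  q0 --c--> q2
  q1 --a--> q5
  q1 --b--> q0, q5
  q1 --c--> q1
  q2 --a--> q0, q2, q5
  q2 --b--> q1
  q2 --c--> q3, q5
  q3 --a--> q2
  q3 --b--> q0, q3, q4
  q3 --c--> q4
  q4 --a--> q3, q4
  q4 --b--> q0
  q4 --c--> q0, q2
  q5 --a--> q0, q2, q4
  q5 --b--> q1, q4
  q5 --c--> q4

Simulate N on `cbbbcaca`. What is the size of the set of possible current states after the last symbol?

5

Start: {q0}
read c: {q2}
read b: {q1}
read b: {q0, q5}
read b: {q1, q2, q4}
read c: {q0, q1, q2, q3, q5}
read a: {q0, q2, q4, q5}
read c: {q0, q2, q3, q4, q5}
read a: {q0, q2, q3, q4, q5}
Final reachable set {q0, q2, q3, q4, q5} has 5 states.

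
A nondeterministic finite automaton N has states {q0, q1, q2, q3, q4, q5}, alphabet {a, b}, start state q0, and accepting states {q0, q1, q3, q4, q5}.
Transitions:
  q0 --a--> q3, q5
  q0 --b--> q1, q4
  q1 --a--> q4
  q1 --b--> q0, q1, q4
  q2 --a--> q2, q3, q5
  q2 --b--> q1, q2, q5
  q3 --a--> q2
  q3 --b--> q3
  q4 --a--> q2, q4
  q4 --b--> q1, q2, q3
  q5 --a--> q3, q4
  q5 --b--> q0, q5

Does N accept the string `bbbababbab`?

accepted

Start: {q0}
read b: {q1, q4}
read b: {q0, q1, q2, q3, q4}
read b: {q0, q1, q2, q3, q4, q5}
read a: {q2, q3, q4, q5}
read b: {q0, q1, q2, q3, q5}
read a: {q2, q3, q4, q5}
read b: {q0, q1, q2, q3, q5}
read b: {q0, q1, q2, q3, q4, q5}
read a: {q2, q3, q4, q5}
read b: {q0, q1, q2, q3, q5}
Reachable ∩ accepting = {q0, q1, q3, q5} — nonempty.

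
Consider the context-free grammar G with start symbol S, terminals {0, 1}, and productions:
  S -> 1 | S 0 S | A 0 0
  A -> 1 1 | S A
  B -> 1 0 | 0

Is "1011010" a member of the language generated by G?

no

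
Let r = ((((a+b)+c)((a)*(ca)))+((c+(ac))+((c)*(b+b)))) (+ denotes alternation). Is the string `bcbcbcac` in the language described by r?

Neither (((a+b)+c)((a)*(ca))) nor ((c+(ac))+((c)*(b+b))) matches bcbcbcac.

no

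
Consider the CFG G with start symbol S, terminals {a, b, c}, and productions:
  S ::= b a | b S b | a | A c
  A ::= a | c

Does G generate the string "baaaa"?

no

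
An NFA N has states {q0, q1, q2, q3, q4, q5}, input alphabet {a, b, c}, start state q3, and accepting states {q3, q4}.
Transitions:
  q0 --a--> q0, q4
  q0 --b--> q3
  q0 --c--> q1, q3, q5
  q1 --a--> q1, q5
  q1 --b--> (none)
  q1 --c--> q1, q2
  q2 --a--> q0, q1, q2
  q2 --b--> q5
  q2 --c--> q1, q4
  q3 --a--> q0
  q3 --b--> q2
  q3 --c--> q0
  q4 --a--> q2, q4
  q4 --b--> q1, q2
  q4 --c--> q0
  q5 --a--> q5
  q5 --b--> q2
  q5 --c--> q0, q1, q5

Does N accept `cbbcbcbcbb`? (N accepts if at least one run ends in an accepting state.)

rejected

Start: {q3}
read c: {q0}
read b: {q3}
read b: {q2}
read c: {q1, q4}
read b: {q1, q2}
read c: {q1, q2, q4}
read b: {q1, q2, q5}
read c: {q0, q1, q2, q4, q5}
read b: {q1, q2, q3, q5}
read b: {q2, q5}
Reachable ∩ accepting = {} — empty.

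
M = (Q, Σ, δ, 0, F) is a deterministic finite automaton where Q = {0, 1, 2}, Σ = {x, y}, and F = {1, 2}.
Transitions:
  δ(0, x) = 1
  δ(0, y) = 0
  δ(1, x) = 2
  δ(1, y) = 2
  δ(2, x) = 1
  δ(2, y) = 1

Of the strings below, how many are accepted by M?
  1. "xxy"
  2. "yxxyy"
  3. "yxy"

3

"xxy": accepted
"yxxyy": accepted
"yxy": accepted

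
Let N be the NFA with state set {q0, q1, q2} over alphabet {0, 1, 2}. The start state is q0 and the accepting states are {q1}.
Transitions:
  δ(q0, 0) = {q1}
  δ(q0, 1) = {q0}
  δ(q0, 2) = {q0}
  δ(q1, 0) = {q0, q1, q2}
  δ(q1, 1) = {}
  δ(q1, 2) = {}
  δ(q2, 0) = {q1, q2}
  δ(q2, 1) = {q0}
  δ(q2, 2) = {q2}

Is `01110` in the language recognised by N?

rejected

Start: {q0}
read 0: {q1}
read 1: {}
The reachable set is empty and stays empty for the remaining 3 symbols.
Reachable ∩ accepting = {} — empty.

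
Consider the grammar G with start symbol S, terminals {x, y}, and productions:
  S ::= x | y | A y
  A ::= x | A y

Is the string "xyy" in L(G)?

S ⇒ Ay ⇒ Ayy ⇒ xyy

yes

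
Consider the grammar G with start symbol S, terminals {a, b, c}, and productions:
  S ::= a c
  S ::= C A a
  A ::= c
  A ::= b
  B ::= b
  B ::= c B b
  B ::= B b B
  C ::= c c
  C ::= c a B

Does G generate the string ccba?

yes

S ⇒ CAa ⇒ ccAa ⇒ ccba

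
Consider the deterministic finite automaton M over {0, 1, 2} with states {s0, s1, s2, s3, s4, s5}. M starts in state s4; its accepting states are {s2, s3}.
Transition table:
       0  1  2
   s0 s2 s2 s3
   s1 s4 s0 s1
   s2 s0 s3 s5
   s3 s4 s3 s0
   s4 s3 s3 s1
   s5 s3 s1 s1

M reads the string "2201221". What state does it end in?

s3

s4 --2--> s1
s1 --2--> s1
s1 --0--> s4
s4 --1--> s3
s3 --2--> s0
s0 --2--> s3
s3 --1--> s3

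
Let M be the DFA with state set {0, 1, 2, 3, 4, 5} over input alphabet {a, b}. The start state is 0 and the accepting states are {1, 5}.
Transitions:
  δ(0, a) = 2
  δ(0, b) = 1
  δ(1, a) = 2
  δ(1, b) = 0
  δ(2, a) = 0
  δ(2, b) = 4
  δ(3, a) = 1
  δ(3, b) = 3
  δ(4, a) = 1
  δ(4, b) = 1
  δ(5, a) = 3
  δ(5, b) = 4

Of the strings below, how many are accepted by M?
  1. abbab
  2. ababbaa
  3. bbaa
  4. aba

1

abbab: rejected
ababbaa: rejected
bbaa: rejected
aba: accepted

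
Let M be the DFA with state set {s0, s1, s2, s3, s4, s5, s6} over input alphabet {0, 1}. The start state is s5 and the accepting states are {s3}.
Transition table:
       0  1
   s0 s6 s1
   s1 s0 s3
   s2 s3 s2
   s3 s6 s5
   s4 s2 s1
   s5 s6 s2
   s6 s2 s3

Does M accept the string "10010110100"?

rejected

s5 --1--> s2
s2 --0--> s3
s3 --0--> s6
s6 --1--> s3
s3 --0--> s6
s6 --1--> s3
s3 --1--> s5
s5 --0--> s6
s6 --1--> s3
s3 --0--> s6
s6 --0--> s2
End in state s2, which is not an accepting state.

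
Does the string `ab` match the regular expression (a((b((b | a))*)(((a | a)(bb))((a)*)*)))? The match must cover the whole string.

no

No split of ab into u·v has a matching u and ((b((b|a))*)(((a|a)(bb))((a)*)*)) matching v.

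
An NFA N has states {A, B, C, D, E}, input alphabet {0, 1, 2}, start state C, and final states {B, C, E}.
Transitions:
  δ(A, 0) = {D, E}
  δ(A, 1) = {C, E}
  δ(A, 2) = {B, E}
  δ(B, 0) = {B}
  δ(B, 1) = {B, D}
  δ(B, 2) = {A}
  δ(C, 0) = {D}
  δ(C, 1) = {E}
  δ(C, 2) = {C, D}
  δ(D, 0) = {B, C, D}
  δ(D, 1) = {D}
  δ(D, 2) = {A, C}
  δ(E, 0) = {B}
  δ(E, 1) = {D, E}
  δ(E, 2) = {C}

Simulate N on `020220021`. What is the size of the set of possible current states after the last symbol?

3

Start: {C}
read 0: {D}
read 2: {A, C}
read 0: {D, E}
read 2: {A, C}
read 2: {B, C, D, E}
read 0: {B, C, D}
read 0: {B, C, D}
read 2: {A, C, D}
read 1: {C, D, E}
Final reachable set {C, D, E} has 3 states.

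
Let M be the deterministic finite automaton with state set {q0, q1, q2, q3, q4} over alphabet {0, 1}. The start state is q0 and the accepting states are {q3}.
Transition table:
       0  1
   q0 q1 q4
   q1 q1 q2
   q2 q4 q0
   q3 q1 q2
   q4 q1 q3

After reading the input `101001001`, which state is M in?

q0 --1--> q4
q4 --0--> q1
q1 --1--> q2
q2 --0--> q4
q4 --0--> q1
q1 --1--> q2
q2 --0--> q4
q4 --0--> q1
q1 --1--> q2

q2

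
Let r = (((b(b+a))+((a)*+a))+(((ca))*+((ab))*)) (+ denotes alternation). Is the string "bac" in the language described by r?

no

Neither ((b(b+a))+((a)*+a)) nor (((ca))*+((ab))*) matches bac.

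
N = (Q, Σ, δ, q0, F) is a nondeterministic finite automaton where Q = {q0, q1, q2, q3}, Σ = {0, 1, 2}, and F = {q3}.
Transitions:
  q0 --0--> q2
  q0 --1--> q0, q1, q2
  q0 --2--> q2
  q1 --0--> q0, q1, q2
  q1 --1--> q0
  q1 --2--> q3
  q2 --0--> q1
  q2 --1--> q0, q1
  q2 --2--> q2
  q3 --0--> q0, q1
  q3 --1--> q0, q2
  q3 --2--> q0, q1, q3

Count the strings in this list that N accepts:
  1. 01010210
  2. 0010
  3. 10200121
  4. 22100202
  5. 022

1

01010210: rejected
0010: rejected
10200121: rejected
22100202: accepted
022: rejected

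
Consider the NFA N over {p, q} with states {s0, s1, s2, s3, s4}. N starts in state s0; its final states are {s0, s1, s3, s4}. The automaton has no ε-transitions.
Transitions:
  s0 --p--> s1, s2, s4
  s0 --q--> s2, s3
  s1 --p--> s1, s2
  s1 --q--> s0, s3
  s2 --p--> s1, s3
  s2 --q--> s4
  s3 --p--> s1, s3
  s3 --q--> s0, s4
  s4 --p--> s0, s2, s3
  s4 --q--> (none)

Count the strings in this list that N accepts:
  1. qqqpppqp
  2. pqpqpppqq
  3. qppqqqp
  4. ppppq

qqqpppqp: accepted
pqpqpppqq: accepted
qppqqqp: accepted
ppppq: accepted

4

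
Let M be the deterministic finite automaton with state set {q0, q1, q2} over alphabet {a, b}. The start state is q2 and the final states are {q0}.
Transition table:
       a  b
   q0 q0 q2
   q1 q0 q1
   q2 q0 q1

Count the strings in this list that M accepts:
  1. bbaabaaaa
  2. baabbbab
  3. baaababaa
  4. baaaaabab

2

bbaabaaaa: accepted
baabbbab: rejected
baaababaa: accepted
baaaaabab: rejected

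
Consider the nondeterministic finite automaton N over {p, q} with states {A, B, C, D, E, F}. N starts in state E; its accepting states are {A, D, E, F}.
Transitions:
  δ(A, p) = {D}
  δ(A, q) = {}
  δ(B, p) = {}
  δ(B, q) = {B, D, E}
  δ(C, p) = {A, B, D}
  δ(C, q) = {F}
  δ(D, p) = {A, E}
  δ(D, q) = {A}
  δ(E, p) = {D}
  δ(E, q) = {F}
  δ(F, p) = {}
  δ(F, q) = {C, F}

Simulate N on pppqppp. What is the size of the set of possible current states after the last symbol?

1

Start: {E}
read p: {D}
read p: {A, E}
read p: {D}
read q: {A}
read p: {D}
read p: {A, E}
read p: {D}
Final reachable set {D} has 1 state.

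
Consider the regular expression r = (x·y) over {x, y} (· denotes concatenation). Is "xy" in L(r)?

yes

Split as x·y: x matches x and y matches y.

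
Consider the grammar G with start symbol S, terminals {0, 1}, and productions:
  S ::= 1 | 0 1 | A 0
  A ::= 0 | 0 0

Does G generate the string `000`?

yes

S ⇒ A0 ⇒ 000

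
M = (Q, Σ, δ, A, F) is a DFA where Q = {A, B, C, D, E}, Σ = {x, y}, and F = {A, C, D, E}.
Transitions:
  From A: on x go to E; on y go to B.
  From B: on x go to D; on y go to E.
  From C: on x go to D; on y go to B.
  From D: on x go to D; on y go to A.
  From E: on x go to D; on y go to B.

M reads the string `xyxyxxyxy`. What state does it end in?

B

A --x--> E
E --y--> B
B --x--> D
D --y--> A
A --x--> E
E --x--> D
D --y--> A
A --x--> E
E --y--> B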